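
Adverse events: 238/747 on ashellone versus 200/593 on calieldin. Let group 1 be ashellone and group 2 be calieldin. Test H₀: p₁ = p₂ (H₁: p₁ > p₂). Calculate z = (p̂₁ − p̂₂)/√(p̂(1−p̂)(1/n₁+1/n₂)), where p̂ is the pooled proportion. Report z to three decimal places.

z = -0.723

p̂₁ = 238/747 ≈ 0.31861, p̂₂ = 200/593 ≈ 0.33727.
Pooled p̂ = (238+200)/(747+593) = 438/1340 = 0.32687.
SE = √(0.220025 × 0.00302503) = 0.02580.
z = (0.31861 − 0.33727)/0.02580 = -0.01866/0.02580 = -0.723.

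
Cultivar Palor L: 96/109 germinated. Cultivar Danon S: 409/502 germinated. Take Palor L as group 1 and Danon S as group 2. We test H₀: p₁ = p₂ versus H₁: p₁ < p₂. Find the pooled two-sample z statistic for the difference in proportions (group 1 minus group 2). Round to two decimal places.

p̂₁ = 96/109 = 0.8807, p̂₂ = 409/502 = 0.8147.
Pooled p̂ = (96+409)/(109+502) = 505/611 = 0.8265.
SE = √(0.143389 × 0.0111663) = 0.0400.
z = (0.8807 − 0.8147)/0.0400 = 0.0660/0.0400 = 1.65.
p-value = P(Z < 1.649) ≈ 0.9505.

z = 1.65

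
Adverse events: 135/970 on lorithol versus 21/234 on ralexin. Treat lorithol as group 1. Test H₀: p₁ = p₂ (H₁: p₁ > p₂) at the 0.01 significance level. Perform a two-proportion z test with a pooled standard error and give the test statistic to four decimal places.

p̂₁ = 135/970 = 0.139175, p̂₂ = 21/234 = 0.089744.
Pooled p̂ = (135+21)/(970+234) = 156/1204 = 0.129568.
SE = √(0.11278 × 0.00530443) = 0.024459.
z = (0.139175 − 0.089744)/0.024459 = 0.049431/0.024459 = 2.0210.
p-value = P(Z > 2.021) ≈ 0.0216, so at α = 0.01 we fail to reject H₀.

z = 2.0210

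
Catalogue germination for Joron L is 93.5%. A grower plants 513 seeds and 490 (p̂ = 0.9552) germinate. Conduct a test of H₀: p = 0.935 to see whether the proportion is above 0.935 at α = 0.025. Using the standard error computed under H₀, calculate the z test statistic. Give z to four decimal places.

z = 1.8527

p̂ = 490/513 ≈ 0.9551657.
Under H₀, SE = √(0.935·0.065/513) = √(0.00011847) = 0.0108844.
z = (0.9551657 − 0.935)/0.0108844 = 0.0201657/0.0108844 = 1.8527.
p-value = P(Z > 1.853) ≈ 0.0320; since p > α = 0.025, fail to reject H₀.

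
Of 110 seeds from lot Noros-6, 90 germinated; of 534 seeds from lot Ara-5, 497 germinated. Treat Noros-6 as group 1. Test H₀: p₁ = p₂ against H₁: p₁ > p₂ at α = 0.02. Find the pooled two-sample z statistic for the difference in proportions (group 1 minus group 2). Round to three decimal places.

z = -3.784

p̂₁ = 90/110 = 0.81818, p̂₂ = 497/534 = 0.93071.
Pooled p̂ = (90+497)/(110+534) = 587/644 = 0.91149.
SE = √(p̂(1−p̂)(1/n₁+1/n₂)) = √(0.91149·0.08851·0.0109636) = √(0.00088449) = 0.02974.
z = (0.81818 − 0.93071)/0.02974 = -0.11253/0.02974 = -3.784.
p-value = P(Z > -3.784) ≈ 0.9999, so at α = 0.02 we fail to reject H₀.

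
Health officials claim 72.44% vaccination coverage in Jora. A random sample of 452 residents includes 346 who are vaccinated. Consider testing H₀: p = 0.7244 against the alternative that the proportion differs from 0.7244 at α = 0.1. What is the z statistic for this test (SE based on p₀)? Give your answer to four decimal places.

p̂ = 346/452 = 0.765487.
Standard error under H₀: √(0.7244×0.2756/452) = 0.021016.
z = (0.765487 − 0.7244)/0.021016 = 0.041087/0.021016 = 1.9550.
Two-sided p-value ≈ 2·Φ(−1.955) = 0.0506. With α = 0.1, reject H₀.

z = 1.9550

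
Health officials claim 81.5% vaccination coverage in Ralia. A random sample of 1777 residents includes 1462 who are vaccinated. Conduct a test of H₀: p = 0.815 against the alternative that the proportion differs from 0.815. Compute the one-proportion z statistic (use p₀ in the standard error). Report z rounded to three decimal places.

p̂ = 1462/1777 = 0.822735.
SE = √(p₀(1−p₀)/n) = √(0.15078/1777) = 0.009211.
z = (0.822735 − 0.815)/0.009211 = 0.007735/0.009211 = 0.840.

z = 0.840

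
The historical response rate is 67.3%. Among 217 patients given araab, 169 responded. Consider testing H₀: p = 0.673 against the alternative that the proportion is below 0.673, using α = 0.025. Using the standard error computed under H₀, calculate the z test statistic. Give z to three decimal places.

z = 3.322

p̂ = 169/217 ≈ 0.77880.
Under H₀, SE = √(0.673·0.327/217) = √(0.00101415) = 0.03185.
z = (0.77880 − 0.673)/0.03185 = 0.10580/0.03185 = 3.322.
p-value = P(Z < 3.322) ≈ 0.9996. With α = 0.025, fail to reject H₀.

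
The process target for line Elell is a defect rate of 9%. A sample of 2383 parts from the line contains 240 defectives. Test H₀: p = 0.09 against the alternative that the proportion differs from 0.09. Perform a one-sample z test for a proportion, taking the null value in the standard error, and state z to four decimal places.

p̂ = 240/2383 = 0.100713.
Standard error under H₀: √(0.09×0.91/2383) = 0.005862.
z = (0.100713 − 0.09)/0.005862 = 0.010713/0.005862 = 1.8275.

z = 1.8275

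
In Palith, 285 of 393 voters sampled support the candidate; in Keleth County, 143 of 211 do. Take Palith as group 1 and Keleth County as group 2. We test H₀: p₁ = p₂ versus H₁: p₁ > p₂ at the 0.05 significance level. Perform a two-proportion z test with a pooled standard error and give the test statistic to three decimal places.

z = 1.224

p̂₁ = 285/393 ≈ 0.72519, p̂₂ = 143/211 ≈ 0.67773.
Pooled p̂ = (285+143)/(393+211) = 428/604 = 0.70861.
SE = √(p̂(1−p̂)(1/n₁+1/n₂)) = √(0.70861·0.29139·0.00728387) = √(0.00150399) = 0.03878.
z = (0.72519 − 0.67773)/0.03878 = 0.04746/0.03878 = 1.224.
p-value = P(Z > 1.224) ≈ 0.1105; since p > α = 0.05, fail to reject H₀.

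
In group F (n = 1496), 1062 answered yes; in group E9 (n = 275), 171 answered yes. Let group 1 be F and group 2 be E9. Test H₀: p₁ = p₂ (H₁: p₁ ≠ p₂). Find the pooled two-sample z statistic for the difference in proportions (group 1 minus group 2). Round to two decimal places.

z = 2.92

p̂₁ = 1062/1496 ≈ 0.7099, p̂₂ = 171/275 ≈ 0.6218.
Pooled p̂ = (1062+171)/(1496+275) = 1233/1771 = 0.6962.
SE = √(p̂(1−p̂)(1/n₁+1/n₂)) = √(0.6962·0.3038·0.00430481) = √(0.000910463) = 0.0302.
z = (0.7099 − 0.6218)/0.0302 = 0.0881/0.0302 = 2.92.
Two-sided p-value ≈ 2·Φ(−2.919) = 0.0035.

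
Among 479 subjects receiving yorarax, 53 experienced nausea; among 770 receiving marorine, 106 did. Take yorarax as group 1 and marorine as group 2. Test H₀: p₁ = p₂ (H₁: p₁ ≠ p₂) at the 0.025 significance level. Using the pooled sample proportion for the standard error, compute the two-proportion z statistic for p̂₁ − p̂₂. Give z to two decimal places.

z = -1.39

p̂₁ = 53/479 ≈ 0.11065, p̂₂ = 106/770 ≈ 0.13766.
Pooled p̂ = (53+106)/(479+770) = 159/1249 = 0.12730.
SE = √(0.111096 × 0.00338638) = 0.01940.
z = (0.11065 − 0.13766)/0.01940 = -0.02701/0.01940 = -1.39.
p-value = 2·P(Z > 1.393) ≈ 0.1637; since p > α = 0.025, fail to reject H₀.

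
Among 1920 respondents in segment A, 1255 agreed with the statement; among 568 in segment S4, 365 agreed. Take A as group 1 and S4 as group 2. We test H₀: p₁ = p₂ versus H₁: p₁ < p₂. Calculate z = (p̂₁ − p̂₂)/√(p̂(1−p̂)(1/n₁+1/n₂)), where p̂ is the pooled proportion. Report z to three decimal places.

z = 0.485

p̂₁ = 1255/1920 ≈ 0.65365, p̂₂ = 365/568 ≈ 0.64261.
Pooled p̂ = (1255+365)/(1920+568) = 1620/2488 = 0.65113.
SE = √(0.227161 × 0.0022814) = 0.02276.
z = (0.65365 − 0.64261)/0.02276 = 0.01104/0.02276 = 0.485.
p-value = P(Z < 0.485) ≈ 0.6861.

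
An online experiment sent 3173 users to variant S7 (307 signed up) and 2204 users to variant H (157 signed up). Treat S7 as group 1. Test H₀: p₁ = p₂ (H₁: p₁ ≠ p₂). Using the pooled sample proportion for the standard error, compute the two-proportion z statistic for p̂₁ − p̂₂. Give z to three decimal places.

z = 3.278

p̂₁ = 307/3173 = 0.096754, p̂₂ = 157/2204 = 0.071234.
Pooled p̂ = (307+157)/(3173+2204) = 464/5377 = 0.086293.
SE = √(0.0788469 × 0.00076888) = 0.007786.
z = (0.096754 − 0.071234)/0.007786 = 0.025520/0.007786 = 3.278.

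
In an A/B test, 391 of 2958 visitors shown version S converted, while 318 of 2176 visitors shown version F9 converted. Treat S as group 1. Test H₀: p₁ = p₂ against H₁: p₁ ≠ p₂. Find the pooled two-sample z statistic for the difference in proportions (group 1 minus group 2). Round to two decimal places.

p̂₁ = 391/2958 ≈ 0.1322, p̂₂ = 318/2176 ≈ 0.1461.
Pooled p̂ = (391+318)/(2958+2176) = 709/5134 = 0.1381.
SE = √(p̂(1−p̂)(1/n₁+1/n₂)) = √(0.1381·0.8619·0.000797625) = √(9.49394e-05) = 0.0097.
z = (0.1322 − 0.1461)/0.0097 = -0.0139/0.0097 = -1.43.
p-value = 2·P(Z > 1.432) ≈ 0.1521.

z = -1.43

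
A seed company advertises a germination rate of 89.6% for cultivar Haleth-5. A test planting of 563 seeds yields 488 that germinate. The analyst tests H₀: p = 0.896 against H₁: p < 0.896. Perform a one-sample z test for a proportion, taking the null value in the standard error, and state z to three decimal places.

z = -2.271

p̂ = 488/563 ≈ 0.866785.
Standard error under H₀: √(0.896×0.104/563) = 0.012865.
z = (0.866785 − 0.896)/0.012865 = -0.029215/0.012865 = -2.271.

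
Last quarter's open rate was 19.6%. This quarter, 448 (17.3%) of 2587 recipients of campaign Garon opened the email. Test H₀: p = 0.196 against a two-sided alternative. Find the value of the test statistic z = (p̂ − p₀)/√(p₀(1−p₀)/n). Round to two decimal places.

p̂ = 448/2587 = 0.1732.
Standard error under H₀: √(0.196×0.804/2587) = 0.0078.
z = (0.1732 − 0.196)/0.0078 = -0.0228/0.0078 = -2.92.
Two-sided p-value ≈ 2·Φ(−2.925) = 0.0034.

z = -2.92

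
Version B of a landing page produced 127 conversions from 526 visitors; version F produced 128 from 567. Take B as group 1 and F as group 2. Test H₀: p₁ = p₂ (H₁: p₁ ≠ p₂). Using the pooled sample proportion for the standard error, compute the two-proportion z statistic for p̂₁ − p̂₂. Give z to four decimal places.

z = 0.6130

p̂₁ = 127/526 ≈ 0.241445, p̂₂ = 128/567 ≈ 0.225750.
Pooled p̂ = (127+128)/(526+567) = 255/1093 = 0.233303.
SE = √(p̂(1−p̂)(1/n₁+1/n₂)) = √(0.233303·0.766697·0.00366481) = √(0.000655534) = 0.025603.
z = (0.241445 − 0.225750)/0.025603 = 0.015695/0.025603 = 0.6130.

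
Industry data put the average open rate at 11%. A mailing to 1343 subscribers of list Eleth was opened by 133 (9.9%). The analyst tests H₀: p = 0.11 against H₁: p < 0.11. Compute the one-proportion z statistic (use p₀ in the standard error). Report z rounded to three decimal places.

z = -1.285

p̂ = 133/1343 = 0.09903.
Standard error under H₀: √(0.11×0.89/1343) = 0.00854.
z = (0.09903 − 0.11)/0.00854 = -0.01097/0.00854 = -1.285.
p-value = P(Z < -1.285) ≈ 0.0995.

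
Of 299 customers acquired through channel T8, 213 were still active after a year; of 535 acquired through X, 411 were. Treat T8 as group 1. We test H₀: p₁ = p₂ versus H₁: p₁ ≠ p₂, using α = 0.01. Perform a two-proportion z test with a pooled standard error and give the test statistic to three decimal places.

z = -1.782

p̂₁ = 213/299 ≈ 0.71237, p̂₂ = 411/535 ≈ 0.76822.
Pooled p̂ = (213+411)/(299+535) = 624/834 = 0.74820.
SE = √(p̂(1−p̂)(1/n₁+1/n₂)) = √(0.74820·0.25180·0.00521364) = √(0.000982229) = 0.03134.
z = (0.71237 − 0.76822)/0.03134 = -0.05585/0.03134 = -1.782.
Two-sided p-value ≈ 2·Φ(−1.782) = 0.0747. With α = 0.01, fail to reject H₀.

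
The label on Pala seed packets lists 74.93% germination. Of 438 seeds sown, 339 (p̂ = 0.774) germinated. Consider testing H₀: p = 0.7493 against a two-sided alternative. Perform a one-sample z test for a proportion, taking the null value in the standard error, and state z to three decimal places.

p̂ = 339/438 ≈ 0.77397.
Standard error under H₀: √(0.7493×0.2507/438) = 0.02071.
z = (0.77397 − 0.7493)/0.02071 = 0.02467/0.02071 = 1.191.

z = 1.191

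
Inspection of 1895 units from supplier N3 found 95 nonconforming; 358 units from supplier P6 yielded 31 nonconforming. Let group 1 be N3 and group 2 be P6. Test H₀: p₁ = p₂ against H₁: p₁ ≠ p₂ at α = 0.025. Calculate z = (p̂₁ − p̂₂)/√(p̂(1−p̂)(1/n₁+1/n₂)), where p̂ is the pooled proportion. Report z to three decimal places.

z = -2.753

p̂₁ = 95/1895 ≈ 0.050132, p̂₂ = 31/358 ≈ 0.086592.
Pooled p̂ = (95+31)/(1895+358) = 126/2253 = 0.055925.
SE = √(p̂(1−p̂)(1/n₁+1/n₂)) = √(0.055925·0.944075·0.003321) = √(0.000175341) = 0.013242.
z = (0.050132 − 0.086592)/0.013242 = -0.036460/0.013242 = -2.753.
p-value = 2·P(Z > 2.753) ≈ 0.0059; since p < α = 0.025, reject H₀.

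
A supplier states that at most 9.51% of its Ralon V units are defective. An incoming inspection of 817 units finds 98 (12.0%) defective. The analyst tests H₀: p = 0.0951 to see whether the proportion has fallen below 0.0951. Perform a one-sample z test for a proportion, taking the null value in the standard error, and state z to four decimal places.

p̂ = 98/817 = 0.119951.
Under H₀, SE = √(0.0951·0.9049/817) = √(0.000105332) = 0.010263.
z = (0.119951 − 0.0951)/0.010263 = 0.024851/0.010263 = 2.4214.

z = 2.4214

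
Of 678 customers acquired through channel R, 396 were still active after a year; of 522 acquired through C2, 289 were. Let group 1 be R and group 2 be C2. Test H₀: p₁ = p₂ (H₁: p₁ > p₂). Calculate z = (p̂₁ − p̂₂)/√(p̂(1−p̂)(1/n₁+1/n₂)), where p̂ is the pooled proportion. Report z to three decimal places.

z = 1.056

p̂₁ = 396/678 = 0.58407, p̂₂ = 289/522 = 0.55364.
Pooled p̂ = (396+289)/(678+522) = 685/1200 = 0.57083.
SE = √(0.244983 × 0.00339064) = 0.02882.
z = (0.58407 − 0.55364)/0.02882 = 0.03043/0.02882 = 1.056.
p-value = P(Z > 1.056) ≈ 0.1455.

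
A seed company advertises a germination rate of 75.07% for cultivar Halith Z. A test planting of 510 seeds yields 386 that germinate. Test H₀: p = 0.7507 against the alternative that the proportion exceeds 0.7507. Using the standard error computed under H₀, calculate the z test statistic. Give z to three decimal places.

z = 0.322

p̂ = 386/510 = 0.75686.
SE = √(p₀(1−p₀)/n) = √(0.18715/510) = 0.01916.
z = (0.75686 − 0.7507)/0.01916 = 0.00616/0.01916 = 0.322.
p-value = P(Z > 0.322) ≈ 0.3738.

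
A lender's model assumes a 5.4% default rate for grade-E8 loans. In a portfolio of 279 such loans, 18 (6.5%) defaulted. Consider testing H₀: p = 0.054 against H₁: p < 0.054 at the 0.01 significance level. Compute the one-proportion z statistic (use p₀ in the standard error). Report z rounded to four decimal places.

z = 0.7772

p̂ = 18/279 = 0.064516.
Under H₀, SE = √(0.054·0.946/279) = √(0.000183097) = 0.013531.
z = (0.064516 − 0.054)/0.013531 = 0.010516/0.013531 = 0.7772.
p-value = P(Z < 0.777) ≈ 0.7815, so at α = 0.01 we fail to reject H₀.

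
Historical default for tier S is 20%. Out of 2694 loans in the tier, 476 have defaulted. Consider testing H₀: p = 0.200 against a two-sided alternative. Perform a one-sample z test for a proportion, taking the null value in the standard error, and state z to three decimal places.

p̂ = 476/2694 ≈ 0.176689.
Under H₀, SE = √(0.2·0.8/2694) = √(5.93912e-05) = 0.007707.
z = (0.176689 − 0.2)/0.007707 = -0.023311/0.007707 = -3.025.
Two-sided p-value ≈ 2·Φ(−3.025) = 0.0025.

z = -3.025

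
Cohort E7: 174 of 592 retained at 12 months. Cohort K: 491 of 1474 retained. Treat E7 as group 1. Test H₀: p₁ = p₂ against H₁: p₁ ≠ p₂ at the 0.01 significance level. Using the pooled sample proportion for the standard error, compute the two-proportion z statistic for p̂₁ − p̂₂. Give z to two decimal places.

z = -1.72

p̂₁ = 174/592 = 0.29392, p̂₂ = 491/1474 = 0.33311.
Pooled p̂ = (174+491)/(592+1474) = 665/2066 = 0.32188.
SE = √(p̂(1−p̂)(1/n₁+1/n₂)) = √(0.32188·0.67812·0.00236762) = √(0.000516785) = 0.02273.
z = (0.29392 − 0.33311)/0.02273 = -0.03919/0.02273 = -1.72.
Two-sided p-value ≈ 2·Φ(−1.724) = 0.0847; since p > α = 0.01, fail to reject H₀.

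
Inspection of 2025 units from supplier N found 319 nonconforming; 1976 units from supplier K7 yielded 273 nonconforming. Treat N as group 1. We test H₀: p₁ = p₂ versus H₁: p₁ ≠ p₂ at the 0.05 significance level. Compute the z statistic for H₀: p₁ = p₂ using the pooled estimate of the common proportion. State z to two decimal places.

p̂₁ = 319/2025 = 0.157531, p̂₂ = 273/1976 = 0.138158.
Pooled p̂ = (319+273)/(2025+1976) = 592/4001 = 0.147963.
SE = √(p̂(1−p̂)(1/n₁+1/n₂)) = √(0.147963·0.852037·0.0009999) = √(0.000126057) = 0.011228.
z = (0.157531 − 0.138158)/0.011228 = 0.019373/0.011228 = 1.73.
Two-sided p-value ≈ 2·Φ(−1.725) = 0.0844; since p > α = 0.05, fail to reject H₀.

z = 1.73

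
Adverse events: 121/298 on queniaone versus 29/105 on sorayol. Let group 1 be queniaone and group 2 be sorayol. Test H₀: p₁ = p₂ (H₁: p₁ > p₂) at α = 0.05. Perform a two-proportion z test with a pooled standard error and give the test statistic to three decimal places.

z = 2.367

p̂₁ = 121/298 = 0.40604, p̂₂ = 29/105 = 0.27619.
Pooled p̂ = (121+29)/(298+105) = 150/403 = 0.37221.
SE = √(0.233669 × 0.0128795) = 0.05486.
z = (0.40604 − 0.27619)/0.05486 = 0.12985/0.05486 = 2.367.
p-value = P(Z > 2.367) ≈ 0.0090; since p < α = 0.05, reject H₀.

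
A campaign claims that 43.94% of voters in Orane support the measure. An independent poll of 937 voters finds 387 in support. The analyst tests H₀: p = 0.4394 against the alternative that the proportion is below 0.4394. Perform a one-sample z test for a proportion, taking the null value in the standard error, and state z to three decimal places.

p̂ = 387/937 ≈ 0.41302.
Standard error under H₀: √(0.4394×0.5606/937) = 0.01621.
z = (0.41302 − 0.4394)/0.01621 = -0.02638/0.01621 = -1.627.
p-value = P(Z < -1.627) ≈ 0.0519.

z = -1.627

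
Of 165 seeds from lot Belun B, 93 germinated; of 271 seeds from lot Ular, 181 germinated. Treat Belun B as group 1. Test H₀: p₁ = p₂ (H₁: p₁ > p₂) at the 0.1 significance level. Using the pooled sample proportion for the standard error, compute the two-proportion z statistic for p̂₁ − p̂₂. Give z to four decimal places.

p̂₁ = 93/165 = 0.563636, p̂₂ = 181/271 = 0.667897.
Pooled p̂ = (93+181)/(165+271) = 274/436 = 0.628440.
SE = √(p̂(1−p̂)(1/n₁+1/n₂)) = √(0.628440·0.371560·0.00975064) = √(0.00227681) = 0.047716.
z = (0.563636 − 0.667897)/0.047716 = -0.104261/0.047716 = -2.1850.
p-value = P(Z > -2.185) ≈ 0.9856, so at α = 0.1 we fail to reject H₀.

z = -2.1850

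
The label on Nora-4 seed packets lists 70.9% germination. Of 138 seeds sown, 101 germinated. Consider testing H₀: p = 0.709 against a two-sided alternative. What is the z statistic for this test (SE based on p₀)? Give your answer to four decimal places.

p̂ = 101/138 = 0.731884.
Standard error under H₀: √(0.709×0.291/138) = 0.038666.
z = (0.731884 − 0.709)/0.038666 = 0.022884/0.038666 = 0.5918.
p-value = 2·P(Z > 0.592) ≈ 0.5540.

z = 0.5918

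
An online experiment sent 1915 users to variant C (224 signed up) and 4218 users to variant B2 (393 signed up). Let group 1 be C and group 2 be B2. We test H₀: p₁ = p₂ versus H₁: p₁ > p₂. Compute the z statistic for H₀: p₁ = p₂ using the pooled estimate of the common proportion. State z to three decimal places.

z = 2.871

p̂₁ = 224/1915 = 0.11697, p̂₂ = 393/4218 = 0.09317.
Pooled p̂ = (224+393)/(1915+4218) = 617/6133 = 0.10060.
SE = √(0.0904823 × 0.000759272) = 0.00829.
z = (0.11697 − 0.09317)/0.00829 = 0.02380/0.00829 = 2.871.
p-value = P(Z > 2.871) ≈ 0.0020.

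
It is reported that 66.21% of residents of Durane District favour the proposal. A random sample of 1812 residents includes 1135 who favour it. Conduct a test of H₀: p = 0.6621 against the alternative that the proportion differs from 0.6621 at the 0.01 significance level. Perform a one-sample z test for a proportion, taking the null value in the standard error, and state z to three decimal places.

p̂ = 1135/1812 ≈ 0.62638.
Under H₀, SE = √(0.6621·0.3379/1812) = √(0.000123468) = 0.01111.
z = (0.62638 − 0.6621)/0.01111 = -0.03572/0.01111 = -3.215.
p-value = 2·P(Z > 3.215) ≈ 0.0013; since p < α = 0.01, reject H₀.

z = -3.215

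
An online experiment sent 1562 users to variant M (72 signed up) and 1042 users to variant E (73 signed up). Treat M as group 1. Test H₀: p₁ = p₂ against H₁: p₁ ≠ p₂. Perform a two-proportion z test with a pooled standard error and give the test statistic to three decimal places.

p̂₁ = 72/1562 ≈ 0.046095, p̂₂ = 73/1042 ≈ 0.070058.
Pooled p̂ = (72+73)/(1562+1042) = 145/2604 = 0.055684.
SE = √(p̂(1−p̂)(1/n₁+1/n₂)) = √(0.055684·0.944316·0.0015999) = √(8.41273e-05) = 0.009172.
z = (0.046095 − 0.070058)/0.009172 = -0.023963/0.009172 = -2.613.
Two-sided p-value ≈ 2·Φ(−2.613) = 0.0090.

z = -2.613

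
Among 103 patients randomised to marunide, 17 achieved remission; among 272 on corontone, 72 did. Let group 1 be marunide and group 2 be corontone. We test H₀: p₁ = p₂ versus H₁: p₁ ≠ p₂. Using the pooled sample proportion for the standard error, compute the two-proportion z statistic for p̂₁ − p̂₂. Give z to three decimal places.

z = -2.025

p̂₁ = 17/103 = 0.16505, p̂₂ = 72/272 = 0.26471.
Pooled p̂ = (17+72)/(103+272) = 89/375 = 0.23733.
SE = √(0.181006 × 0.0133852) = 0.04922.
z = (0.16505 − 0.26471)/0.04922 = -0.09966/0.04922 = -2.025.
p-value = 2·P(Z > 2.025) ≈ 0.0429.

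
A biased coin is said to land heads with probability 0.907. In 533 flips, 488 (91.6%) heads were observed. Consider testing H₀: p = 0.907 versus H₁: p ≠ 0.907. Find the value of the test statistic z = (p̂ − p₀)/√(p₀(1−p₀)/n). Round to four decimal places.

p̂ = 488/533 ≈ 0.915572.
Under H₀, SE = √(0.907·0.093/533) = √(0.000158257) = 0.012580.
z = (0.915572 − 0.907)/0.012580 = 0.008572/0.012580 = 0.6814.
Two-sided p-value ≈ 2·Φ(−0.681) = 0.4956.

z = 0.6814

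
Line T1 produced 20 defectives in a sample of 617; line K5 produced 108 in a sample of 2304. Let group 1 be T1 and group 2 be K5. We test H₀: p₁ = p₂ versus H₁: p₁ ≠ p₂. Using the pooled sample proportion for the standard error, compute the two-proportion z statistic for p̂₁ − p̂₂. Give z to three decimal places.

p̂₁ = 20/617 ≈ 0.032415, p̂₂ = 108/2304 ≈ 0.046875.
Pooled p̂ = (20+108)/(617+2304) = 128/2921 = 0.043821.
SE = √(0.0419004 × 0.00205477) = 0.009279.
z = (0.032415 − 0.046875)/0.009279 = -0.014460/0.009279 = -1.558.
p-value = 2·P(Z > 1.558) ≈ 0.1191.

z = -1.558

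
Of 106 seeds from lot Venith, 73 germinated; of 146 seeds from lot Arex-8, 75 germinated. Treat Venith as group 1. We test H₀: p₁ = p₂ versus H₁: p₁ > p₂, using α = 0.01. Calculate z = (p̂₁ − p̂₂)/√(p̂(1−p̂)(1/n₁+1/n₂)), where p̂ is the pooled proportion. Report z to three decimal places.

z = 2.785

p̂₁ = 73/106 = 0.68868, p̂₂ = 75/146 = 0.51370.
Pooled p̂ = (73+75)/(106+146) = 148/252 = 0.58730.
SE = √(p̂(1−p̂)(1/n₁+1/n₂)) = √(0.58730·0.41270·0.0162833) = √(0.00394672) = 0.06282.
z = (0.68868 − 0.51370)/0.06282 = 0.17498/0.06282 = 2.785.
p-value = P(Z > 2.785) ≈ 0.0027; since p < α = 0.01, reject H₀.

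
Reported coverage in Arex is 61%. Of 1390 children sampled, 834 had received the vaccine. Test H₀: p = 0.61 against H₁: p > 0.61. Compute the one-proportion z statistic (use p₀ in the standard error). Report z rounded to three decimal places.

p̂ = 834/1390 = 0.600000.
SE = √(p₀(1−p₀)/n) = √(0.2379/1390) = 0.013082.
z = (0.600000 − 0.61)/0.013082 = -0.010000/0.013082 = -0.764.
p-value = P(Z > -0.764) ≈ 0.7777.

z = -0.764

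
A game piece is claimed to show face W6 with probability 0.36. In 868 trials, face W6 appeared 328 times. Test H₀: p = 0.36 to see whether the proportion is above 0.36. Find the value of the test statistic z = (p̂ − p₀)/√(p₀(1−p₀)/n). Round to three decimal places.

z = 1.097

p̂ = 328/868 = 0.377880.
Under H₀, SE = √(0.36·0.64/868) = √(0.000265438) = 0.016292.
z = (0.377880 − 0.36)/0.016292 = 0.017880/0.016292 = 1.097.
p-value = P(Z > 1.097) ≈ 0.1362.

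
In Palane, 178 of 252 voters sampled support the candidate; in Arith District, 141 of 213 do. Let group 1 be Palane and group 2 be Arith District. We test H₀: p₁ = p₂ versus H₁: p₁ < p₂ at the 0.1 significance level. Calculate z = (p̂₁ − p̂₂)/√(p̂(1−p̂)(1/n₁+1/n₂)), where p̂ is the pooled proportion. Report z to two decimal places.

z = 1.03

p̂₁ = 178/252 ≈ 0.7063, p̂₂ = 141/213 ≈ 0.6620.
Pooled p̂ = (178+141)/(252+213) = 319/465 = 0.6860.
SE = √(p̂(1−p̂)(1/n₁+1/n₂)) = √(0.6860·0.3140·0.00866309) = √(0.00186599) = 0.0432.
z = (0.7063 − 0.6620)/0.0432 = 0.0443/0.0432 = 1.03.
p-value = P(Z < 1.027) ≈ 0.8479; since p > α = 0.1, fail to reject H₀.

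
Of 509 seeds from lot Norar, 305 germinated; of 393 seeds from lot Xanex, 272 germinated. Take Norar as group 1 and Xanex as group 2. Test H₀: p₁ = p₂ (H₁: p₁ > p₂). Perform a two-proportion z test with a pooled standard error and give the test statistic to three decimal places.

p̂₁ = 305/509 = 0.59921, p̂₂ = 272/393 = 0.69211.
Pooled p̂ = (305+272)/(509+393) = 577/902 = 0.63969.
SE = √(0.230487 × 0.00450917) = 0.03224.
z = (0.59921 − 0.69211)/0.03224 = -0.09290/0.03224 = -2.882.
p-value = P(Z > -2.882) ≈ 0.9980.

z = -2.882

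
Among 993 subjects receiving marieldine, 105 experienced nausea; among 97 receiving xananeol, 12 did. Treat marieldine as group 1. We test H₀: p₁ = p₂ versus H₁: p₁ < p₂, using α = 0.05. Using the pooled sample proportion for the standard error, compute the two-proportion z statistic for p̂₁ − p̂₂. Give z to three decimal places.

z = -0.546

p̂₁ = 105/993 ≈ 0.10574, p̂₂ = 12/97 ≈ 0.12371.
Pooled p̂ = (105+12)/(993+97) = 117/1090 = 0.10734.
SE = √(p̂(1−p̂)(1/n₁+1/n₂)) = √(0.10734·0.89266·0.0113163) = √(0.0010843) = 0.03293.
z = (0.10574 − 0.12371)/0.03293 = -0.01797/0.03293 = -0.546.
p-value = P(Z < -0.546) ≈ 0.2926, so at α = 0.05 we fail to reject H₀.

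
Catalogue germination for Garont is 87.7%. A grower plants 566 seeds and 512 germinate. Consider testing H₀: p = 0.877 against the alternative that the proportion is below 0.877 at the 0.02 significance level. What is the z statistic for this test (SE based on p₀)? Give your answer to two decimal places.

p̂ = 512/566 ≈ 0.9046.
Under H₀, SE = √(0.877·0.123/566) = √(0.000190585) = 0.0138.
z = (0.9046 − 0.877)/0.0138 = 0.0276/0.0138 = 2.00.
p-value = P(Z < 1.999) ≈ 0.9772; since p > α = 0.02, fail to reject H₀.

z = 2.00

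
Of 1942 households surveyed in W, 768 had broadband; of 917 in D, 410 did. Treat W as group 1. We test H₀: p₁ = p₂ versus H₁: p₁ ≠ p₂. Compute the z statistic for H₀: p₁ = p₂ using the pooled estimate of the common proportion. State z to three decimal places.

z = -2.619

p̂₁ = 768/1942 = 0.39547, p̂₂ = 410/917 = 0.44711.
Pooled p̂ = (768+410)/(1942+917) = 1178/2859 = 0.41203.
SE = √(0.242262 × 0.00160545) = 0.01972.
z = (0.39547 − 0.44711)/0.01972 = -0.05164/0.01972 = -2.619.
Two-sided p-value ≈ 2·Φ(−2.619) = 0.0088.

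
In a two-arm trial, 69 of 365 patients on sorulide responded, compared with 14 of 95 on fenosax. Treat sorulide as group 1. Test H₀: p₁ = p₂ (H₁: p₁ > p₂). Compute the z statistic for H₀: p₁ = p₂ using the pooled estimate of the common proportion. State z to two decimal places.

p̂₁ = 69/365 ≈ 0.1890, p̂₂ = 14/95 ≈ 0.1474.
Pooled p̂ = (69+14)/(365+95) = 83/460 = 0.1804.
SE = √(0.147878 × 0.013266) = 0.0443.
z = (0.1890 − 0.1474)/0.0443 = 0.0416/0.0443 = 0.94.

z = 0.94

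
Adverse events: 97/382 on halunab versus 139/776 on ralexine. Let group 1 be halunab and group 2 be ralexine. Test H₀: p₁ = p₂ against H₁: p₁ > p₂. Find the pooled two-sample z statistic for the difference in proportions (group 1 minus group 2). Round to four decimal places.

z = 2.9711

p̂₁ = 97/382 = 0.253927, p̂₂ = 139/776 = 0.179124.
Pooled p̂ = (97+139)/(382+776) = 236/1158 = 0.203800.
SE = √(0.162265 × 0.00390646) = 0.025177.
z = (0.253927 − 0.179124)/0.025177 = 0.074803/0.025177 = 2.9711.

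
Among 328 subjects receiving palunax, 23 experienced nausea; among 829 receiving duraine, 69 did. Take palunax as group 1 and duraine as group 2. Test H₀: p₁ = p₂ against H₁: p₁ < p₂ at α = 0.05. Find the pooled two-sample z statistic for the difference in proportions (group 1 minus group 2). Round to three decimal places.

z = -0.743

p̂₁ = 23/328 = 0.07012, p̂₂ = 69/829 = 0.08323.
Pooled p̂ = (23+69)/(328+829) = 92/1157 = 0.07952.
SE = √(0.0731932 × 0.00425505) = 0.01765.
z = (0.07012 − 0.08323)/0.01765 = -0.01311/0.01765 = -0.743.
p-value = P(Z < -0.743) ≈ 0.2288, so at α = 0.05 we fail to reject H₀.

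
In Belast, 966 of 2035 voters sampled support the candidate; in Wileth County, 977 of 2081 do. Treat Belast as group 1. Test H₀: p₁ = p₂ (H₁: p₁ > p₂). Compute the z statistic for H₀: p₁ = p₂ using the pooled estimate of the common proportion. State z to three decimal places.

p̂₁ = 966/2035 = 0.474693, p̂₂ = 977/2081 = 0.469486.
Pooled p̂ = (966+977)/(2035+2081) = 1943/4116 = 0.472060.
SE = √(p̂(1−p̂)(1/n₁+1/n₂)) = √(0.472060·0.527940·0.000971939) = √(0.000242226) = 0.015564.
z = (0.474693 − 0.469486)/0.015564 = 0.005207/0.015564 = 0.335.
p-value = P(Z > 0.335) ≈ 0.3690.

z = 0.335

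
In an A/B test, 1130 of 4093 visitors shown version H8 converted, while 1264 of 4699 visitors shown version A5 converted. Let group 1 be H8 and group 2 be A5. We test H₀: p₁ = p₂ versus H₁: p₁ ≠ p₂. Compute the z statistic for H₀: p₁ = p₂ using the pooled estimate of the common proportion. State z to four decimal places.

p̂₁ = 1130/4093 ≈ 0.2760811, p̂₂ = 1264/4699 ≈ 0.2689934.
Pooled p̂ = (1130+1264)/(4093+4699) = 2394/8792 = 0.2722930.
SE = √(0.19815 × 0.000457131) = 0.0095174.
z = (0.2760811 − 0.2689934)/0.0095174 = 0.0070877/0.0095174 = 0.7447.

z = 0.7447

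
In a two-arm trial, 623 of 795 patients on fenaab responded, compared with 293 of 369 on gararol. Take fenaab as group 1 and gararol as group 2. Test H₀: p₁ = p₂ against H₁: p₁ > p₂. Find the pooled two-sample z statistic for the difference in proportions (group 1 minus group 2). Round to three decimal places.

p̂₁ = 623/795 ≈ 0.78365, p̂₂ = 293/369 ≈ 0.79404.
Pooled p̂ = (623+293)/(795+369) = 916/1164 = 0.78694.
SE = √(0.167665 × 0.00396789) = 0.02579.
z = (0.78365 − 0.79404)/0.02579 = -0.01039/0.02579 = -0.403.

z = -0.403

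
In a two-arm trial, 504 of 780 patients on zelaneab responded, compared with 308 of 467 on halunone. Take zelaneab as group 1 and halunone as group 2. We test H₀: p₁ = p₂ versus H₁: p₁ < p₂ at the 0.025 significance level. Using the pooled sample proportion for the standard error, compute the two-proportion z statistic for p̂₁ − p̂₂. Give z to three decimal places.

z = -0.480

p̂₁ = 504/780 = 0.64615, p̂₂ = 308/467 = 0.65953.
Pooled p̂ = (504+308)/(780+467) = 812/1247 = 0.65116.
SE = √(p̂(1−p̂)(1/n₁+1/n₂)) = √(0.65116·0.34884·0.00342338) = √(0.00077762) = 0.02789.
z = (0.64615 − 0.65953)/0.02789 = -0.01338/0.02789 = -0.480.
p-value = P(Z < -0.480) ≈ 0.3157. With α = 0.025, fail to reject H₀.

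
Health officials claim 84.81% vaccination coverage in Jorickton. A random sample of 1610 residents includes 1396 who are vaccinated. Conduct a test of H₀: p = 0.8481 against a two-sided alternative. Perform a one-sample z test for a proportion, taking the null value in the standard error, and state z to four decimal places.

z = 2.1219

p̂ = 1396/1610 = 0.8670807.
Under H₀, SE = √(0.8481·0.1519/1610) = √(8.00164e-05) = 0.0089452.
z = (0.8670807 − 0.8481)/0.0089452 = 0.0189807/0.0089452 = 2.1219.
Two-sided p-value ≈ 2·Φ(−2.122) = 0.0338.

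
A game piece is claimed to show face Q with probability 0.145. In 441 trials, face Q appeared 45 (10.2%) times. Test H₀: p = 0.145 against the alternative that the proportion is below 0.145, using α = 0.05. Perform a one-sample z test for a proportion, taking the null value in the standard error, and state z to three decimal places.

p̂ = 45/441 ≈ 0.10204.
Standard error under H₀: √(0.145×0.855/441) = 0.01677.
z = (0.10204 − 0.145)/0.01677 = -0.04296/0.01677 = -2.562.
p-value = P(Z < -2.562) ≈ 0.0052. With α = 0.05, reject H₀.

z = -2.562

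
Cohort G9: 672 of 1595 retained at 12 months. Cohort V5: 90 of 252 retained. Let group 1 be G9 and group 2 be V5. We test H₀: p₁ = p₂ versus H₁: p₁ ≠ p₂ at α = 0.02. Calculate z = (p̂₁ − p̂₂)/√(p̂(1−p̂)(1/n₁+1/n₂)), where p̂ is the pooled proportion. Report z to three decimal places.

z = 1.923

p̂₁ = 672/1595 ≈ 0.42132, p̂₂ = 90/252 ≈ 0.35714.
Pooled p̂ = (672+90)/(1595+252) = 762/1847 = 0.41256.
SE = √(p̂(1−p̂)(1/n₁+1/n₂)) = √(0.41256·0.58744·0.00459521) = √(0.00111367) = 0.03337.
z = (0.42132 − 0.35714)/0.03337 = 0.06418/0.03337 = 1.923.
p-value = 2·P(Z > 1.923) ≈ 0.0545. With α = 0.02, fail to reject H₀.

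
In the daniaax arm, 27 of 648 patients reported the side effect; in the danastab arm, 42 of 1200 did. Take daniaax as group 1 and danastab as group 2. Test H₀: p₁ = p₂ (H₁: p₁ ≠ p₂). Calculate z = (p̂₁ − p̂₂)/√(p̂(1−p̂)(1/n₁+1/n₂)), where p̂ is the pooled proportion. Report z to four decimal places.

p̂₁ = 27/648 ≈ 0.0416667, p̂₂ = 42/1200 ≈ 0.0350000.
Pooled p̂ = (27+42)/(648+1200) = 69/1848 = 0.0373377.
SE = √(p̂(1−p̂)(1/n₁+1/n₂)) = √(0.0373377·0.9626623·0.00237654) = √(8.54214e-05) = 0.0092424.
z = (0.0416667 − 0.0350000)/0.0092424 = 0.0066667/0.0092424 = 0.7213.
p-value = 2·P(Z > 0.721) ≈ 0.4707.

z = 0.7213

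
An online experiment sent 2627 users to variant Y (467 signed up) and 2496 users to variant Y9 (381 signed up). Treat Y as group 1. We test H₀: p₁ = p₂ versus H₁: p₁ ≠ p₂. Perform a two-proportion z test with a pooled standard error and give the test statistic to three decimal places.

z = 2.419

p̂₁ = 467/2627 = 0.17777, p̂₂ = 381/2496 = 0.15264.
Pooled p̂ = (467+381)/(2627+2496) = 848/5123 = 0.16553.
SE = √(0.138128 × 0.000781303) = 0.01039.
z = (0.17777 − 0.15264)/0.01039 = 0.02513/0.01039 = 2.419.
p-value = 2·P(Z > 2.419) ≈ 0.0156.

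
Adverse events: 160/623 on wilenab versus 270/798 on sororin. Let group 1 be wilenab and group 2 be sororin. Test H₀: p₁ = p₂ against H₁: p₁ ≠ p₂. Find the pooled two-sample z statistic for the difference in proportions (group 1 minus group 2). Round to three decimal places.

p̂₁ = 160/623 ≈ 0.256822, p̂₂ = 270/798 ≈ 0.338346.
Pooled p̂ = (160+270)/(623+798) = 430/1421 = 0.302604.
SE = √(0.211035 × 0.00285827) = 0.024560.
z = (0.256822 − 0.338346)/0.024560 = -0.081524/0.024560 = -3.319.
p-value = 2·P(Z > 3.319) ≈ 0.0009.

z = -3.319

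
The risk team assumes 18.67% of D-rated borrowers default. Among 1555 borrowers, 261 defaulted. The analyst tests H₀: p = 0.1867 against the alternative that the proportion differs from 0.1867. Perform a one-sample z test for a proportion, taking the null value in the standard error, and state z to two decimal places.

p̂ = 261/1555 = 0.1678.
Under H₀, SE = √(0.1867·0.8133/1555) = √(9.76483e-05) = 0.0099.
z = (0.1678 − 0.1867)/0.0099 = -0.0189/0.0099 = -1.91.
Two-sided p-value ≈ 2·Φ(−1.908) = 0.0564.

z = -1.91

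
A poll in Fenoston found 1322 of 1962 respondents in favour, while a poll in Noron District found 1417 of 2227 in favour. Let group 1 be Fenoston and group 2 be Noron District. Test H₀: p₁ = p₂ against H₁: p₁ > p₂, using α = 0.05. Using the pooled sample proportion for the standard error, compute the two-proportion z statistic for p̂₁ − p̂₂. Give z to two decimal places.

p̂₁ = 1322/1962 = 0.6738, p̂₂ = 1417/2227 = 0.6363.
Pooled p̂ = (1322+1417)/(1962+2227) = 2739/4189 = 0.6539.
SE = √(0.226329 × 0.000958719) = 0.0147.
z = (0.6738 − 0.6363)/0.0147 = 0.0375/0.0147 = 2.55.
p-value = P(Z > 2.547) ≈ 0.0054. With α = 0.05, reject H₀.

z = 2.55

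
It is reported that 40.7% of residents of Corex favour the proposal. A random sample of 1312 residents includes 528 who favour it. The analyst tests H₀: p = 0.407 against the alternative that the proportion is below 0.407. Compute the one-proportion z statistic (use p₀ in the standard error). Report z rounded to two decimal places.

p̂ = 528/1312 ≈ 0.4024.
Under H₀, SE = √(0.407·0.593/1312) = √(0.000183957) = 0.0136.
z = (0.4024 − 0.407)/0.0136 = -0.0046/0.0136 = -0.34.

z = -0.34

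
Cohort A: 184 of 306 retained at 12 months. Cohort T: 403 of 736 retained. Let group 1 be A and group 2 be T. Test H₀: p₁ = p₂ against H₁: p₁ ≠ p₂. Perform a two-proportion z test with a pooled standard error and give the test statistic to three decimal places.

z = 1.593

p̂₁ = 184/306 ≈ 0.60131, p̂₂ = 403/736 ≈ 0.54755.
Pooled p̂ = (184+403)/(306+736) = 587/1042 = 0.56334.
SE = √(p̂(1−p̂)(1/n₁+1/n₂)) = √(0.56334·0.43666·0.00462667) = √(0.00113811) = 0.03374.
z = (0.60131 − 0.54755)/0.03374 = 0.05376/0.03374 = 1.593.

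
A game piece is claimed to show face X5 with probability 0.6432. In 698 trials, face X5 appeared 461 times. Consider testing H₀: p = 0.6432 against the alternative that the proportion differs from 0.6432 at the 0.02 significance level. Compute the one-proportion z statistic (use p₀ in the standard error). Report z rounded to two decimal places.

z = 0.95

p̂ = 461/698 ≈ 0.66046.
Standard error under H₀: √(0.6432×0.3568/698) = 0.01813.
z = (0.66046 − 0.6432)/0.01813 = 0.01726/0.01813 = 0.95.
p-value = 2·P(Z > 0.952) ≈ 0.3412, so at α = 0.02 we fail to reject H₀.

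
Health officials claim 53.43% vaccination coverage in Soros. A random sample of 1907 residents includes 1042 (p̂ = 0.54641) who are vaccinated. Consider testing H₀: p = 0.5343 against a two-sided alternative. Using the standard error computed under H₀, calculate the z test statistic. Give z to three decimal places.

z = 1.060

p̂ = 1042/1907 = 0.54641.
Under H₀, SE = √(0.5343·0.4657/1907) = √(0.000130479) = 0.01142.
z = (0.54641 − 0.5343)/0.01142 = 0.01211/0.01142 = 1.060.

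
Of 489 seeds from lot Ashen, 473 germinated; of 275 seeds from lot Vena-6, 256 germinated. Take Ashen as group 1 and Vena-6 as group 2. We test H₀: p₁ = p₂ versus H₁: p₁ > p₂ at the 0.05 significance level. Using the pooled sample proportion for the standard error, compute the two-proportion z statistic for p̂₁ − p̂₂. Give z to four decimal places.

z = 2.3079

p̂₁ = 473/489 ≈ 0.9672802, p̂₂ = 256/275 ≈ 0.9309091.
Pooled p̂ = (473+256)/(489+275) = 729/764 = 0.9541885.
SE = √(p̂(1−p̂)(1/n₁+1/n₂)) = √(0.9541885·0.0458115·0.00568135) = √(0.000248348) = 0.0157591.
z = (0.9672802 − 0.9309091)/0.0157591 = 0.0363711/0.0157591 = 2.3079.
p-value = P(Z > 2.308) ≈ 0.0105; since p < α = 0.05, reject H₀.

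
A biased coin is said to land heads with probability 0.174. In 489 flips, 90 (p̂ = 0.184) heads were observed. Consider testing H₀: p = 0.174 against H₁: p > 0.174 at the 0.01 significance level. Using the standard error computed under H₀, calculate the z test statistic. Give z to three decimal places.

z = 0.586

p̂ = 90/489 ≈ 0.18405.
Under H₀, SE = √(0.174·0.826/489) = √(0.000293914) = 0.01714.
z = (0.18405 − 0.174)/0.01714 = 0.01005/0.01714 = 0.586.
p-value = P(Z > 0.586) ≈ 0.2789. With α = 0.01, fail to reject H₀.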